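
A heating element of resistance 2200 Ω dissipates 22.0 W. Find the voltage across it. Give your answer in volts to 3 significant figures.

220 V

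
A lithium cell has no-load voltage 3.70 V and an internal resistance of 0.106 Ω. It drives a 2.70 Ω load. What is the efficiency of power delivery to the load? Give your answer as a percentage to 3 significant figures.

The source delivers εI, of which I²R reaches the load and I²r is lost; since I is common, η = R/(R+r).
η = R / (R + r) = 2.70 / (2.70 + 0.106) = 0.9622

96.2 %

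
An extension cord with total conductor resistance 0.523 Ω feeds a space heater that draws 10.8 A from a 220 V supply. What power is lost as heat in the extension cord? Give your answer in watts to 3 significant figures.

61.0 W

The extension cord and load are in series, so the same current flows in both; the loss is I²R_line.
The extension cord carries the full 10.8 A.
P_line = I² R_line = (10.80)² × 0.523 = 61.00 W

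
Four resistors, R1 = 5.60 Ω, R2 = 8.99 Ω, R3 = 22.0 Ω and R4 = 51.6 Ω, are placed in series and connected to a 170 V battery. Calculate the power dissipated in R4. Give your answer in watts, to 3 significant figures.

In a series string the same current flows through every resistor — find that current, then P = I²R for the one we want.
R_total = 5.60 + 8.99 + 22.0 + 51.6 = 88.19 Ω
I = V / R_total = 170 / 88.19 = 1.928 A
P_R4 = I² × R4 = (1.928)² × 51.6 = 191.7 W

192 W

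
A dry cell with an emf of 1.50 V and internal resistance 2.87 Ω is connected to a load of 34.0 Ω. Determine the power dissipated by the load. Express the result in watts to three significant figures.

0.0563 W

The internal resistance and the load are in series, so the same I flows through both; get I from ε/(r+R), then I²R for the load.
I = ε / (r + R) = 1.50 / (2.87 + 34.0) = 0.04068 A
P_load = I² R = (0.04068)² × 34.0 = 0.05627 W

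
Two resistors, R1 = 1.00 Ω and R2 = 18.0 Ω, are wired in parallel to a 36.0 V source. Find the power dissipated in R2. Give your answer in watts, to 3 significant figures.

Each parallel branch sees the full supply voltage, so P = V²/R applies directly to the target branch.
P_R2 = V² / R2 = (36.0)² / 18.0 Ω = 72.00 W

72.0 W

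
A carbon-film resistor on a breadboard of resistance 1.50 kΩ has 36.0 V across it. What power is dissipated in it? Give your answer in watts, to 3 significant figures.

V and R are stated; P = V²/R avoids computing the current.
P = (36.0 V)² / 1500 Ω = 0.8640 W

0.864 W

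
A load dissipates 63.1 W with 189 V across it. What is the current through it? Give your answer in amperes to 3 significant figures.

Inverting the appropriate power form: I = P / V.
I = 63.1 / 189 = 0.3339 A

0.334 A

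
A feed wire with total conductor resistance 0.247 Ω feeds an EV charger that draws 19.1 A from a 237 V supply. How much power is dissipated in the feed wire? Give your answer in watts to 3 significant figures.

The feed wire is a series resistance carrying the load current; its dissipation is I²R_line.
The feed wire carries the full 19.1 A.
P_line = I² R_line = (19.10)² × 0.247 = 90.11 W

90.1 W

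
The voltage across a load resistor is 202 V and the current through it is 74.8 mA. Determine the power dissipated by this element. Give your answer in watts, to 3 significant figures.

15.1 W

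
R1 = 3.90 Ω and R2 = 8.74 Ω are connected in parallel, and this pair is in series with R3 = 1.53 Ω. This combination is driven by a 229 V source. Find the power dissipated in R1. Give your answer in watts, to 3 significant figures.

5470 W

Collapse the R1‖R2 pair into one equivalent R_p; then R_p and R3 form a series string.
R_p = (3.90×8.74)/(3.90+8.74) = 2.697 Ω
R_total = R_p + 1.53 = 2.697 + 1.53 = 4.227 Ω
I = V / R_total = 229 / 4.227 = 54.18 A
Voltage across the parallel pair: V_p = I × R_p = 54.18 × 2.697 = 146.1 V
R1 sits across V_p; its power is V_p²/R.
P_R1 = (146.1)² / 3.90 = 5474 W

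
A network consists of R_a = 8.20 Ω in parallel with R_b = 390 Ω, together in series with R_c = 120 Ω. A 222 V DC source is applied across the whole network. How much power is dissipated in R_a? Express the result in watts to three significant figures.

Collapse the R_a‖R_b pair into one equivalent R_p; then R_p and R_c form a series string.
R_p = (8.20×390)/(8.20+390) = 8.031 Ω
R_total = R_p + 120 = 8.031 + 120 = 128.0 Ω
I = V / R_total = 222 / 128.0 = 1.734 A
Voltage across the parallel pair: V_p = I × R_p = 1.734 × 8.031 = 13.93 V
R_a sits across V_p; its power is V_p²/R.
P_R_a = (13.93)² / 8.20 = 23.65 W

23.6 W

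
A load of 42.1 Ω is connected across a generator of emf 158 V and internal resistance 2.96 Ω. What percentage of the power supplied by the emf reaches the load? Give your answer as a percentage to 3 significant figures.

93.4 %

Efficiency is P_load / P_total. With a series r and R sharing the same I, P = I²R for each, so η = R/(R+r).
η = R / (R + r) = 42.1 / (42.1 + 2.96) = 0.9343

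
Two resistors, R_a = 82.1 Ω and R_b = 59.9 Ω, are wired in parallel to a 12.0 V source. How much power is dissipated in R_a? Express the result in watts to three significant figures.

1.75 W

Parallel branches share the same voltage; P = V²/R gives the branch power in one step.
P_R_a = V² / R_a = (12.0)² / 82.1 Ω = 1.754 W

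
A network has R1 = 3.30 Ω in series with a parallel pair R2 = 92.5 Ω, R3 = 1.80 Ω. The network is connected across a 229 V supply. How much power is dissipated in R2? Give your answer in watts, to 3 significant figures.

Replace R2 and R3 with their parallel equivalent so the circuit becomes R1 in series with R_p.
R_p = (92.5×1.80)/(92.5+1.80) = 1.766 Ω
R_total = 3.30 + 1.766 = 5.066 Ω
I = V / R_total = 229 / 5.066 = 45.21 A
Voltage across the parallel pair: V_p = I × R_p = 45.21 × 1.766 = 79.82 V
R2 is across V_p, so use P = V²/R for that branch.
P_R2 = (79.82)² / 92.5 = 68.88 W

68.9 W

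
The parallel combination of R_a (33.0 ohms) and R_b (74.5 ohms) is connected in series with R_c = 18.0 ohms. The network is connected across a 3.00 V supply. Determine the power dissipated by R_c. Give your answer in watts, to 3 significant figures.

Collapse the R_a‖R_b pair into one equivalent R_p; then R_p and R_c form a series string.
R_p = (33.0×74.5)/(33.0+74.5) = 22.87 Ω
R_total = R_p + 18.0 = 22.87 + 18.0 = 40.87 Ω
I = V / R_total = 3.00 / 40.87 = 0.07340 A
R_c carries the full series current, so P = I²R.
P_R_c = (0.07340)² × 18.0 = 0.09699 W

0.0970 W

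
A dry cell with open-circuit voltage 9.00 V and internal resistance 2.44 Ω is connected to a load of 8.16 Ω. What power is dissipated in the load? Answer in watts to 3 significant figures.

The internal resistance and the load are in series, so the same I flows through both; get I from ε/(r+R), then I²R for the load.
I = ε / (r + R) = 9.00 / (2.44 + 8.16) = 0.8491 A
P_load = I² R = (0.8491)² × 8.16 = 5.883 W

5.88 W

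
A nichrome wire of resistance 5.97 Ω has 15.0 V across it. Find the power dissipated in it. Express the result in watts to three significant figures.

37.7 W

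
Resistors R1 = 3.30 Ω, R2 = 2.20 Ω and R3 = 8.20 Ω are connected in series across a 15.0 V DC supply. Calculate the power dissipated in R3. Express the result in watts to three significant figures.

Since the resistors are in series they all carry the loop current I = V/R_total; the power in any one is I²R.
R_total = 3.30 + 2.20 + 8.20 = 13.70 Ω
I = V / R_total = 15.0 / 13.70 = 1.095 A
P_R3 = I² × R3 = (1.095)² × 8.20 = 9.830 W

9.83 W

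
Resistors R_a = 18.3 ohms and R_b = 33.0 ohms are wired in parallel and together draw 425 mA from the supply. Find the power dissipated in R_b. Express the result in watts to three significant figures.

We need the common branch voltage; get it from I_total × R_eq, then P = V²/R for the branch.
1/R_eq = 1/18.3 + 1/33.0 ⇒ R_eq = 11.77 Ω
V = I_total × R_eq = 0.4250 × 11.77 = 5.003 V
P_R_b = V² / R_b = (5.003)² / 33.0 = 0.7585 W

0.759 W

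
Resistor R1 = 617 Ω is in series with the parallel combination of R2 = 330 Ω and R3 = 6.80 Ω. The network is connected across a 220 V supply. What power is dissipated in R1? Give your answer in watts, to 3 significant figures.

76.8 W

Replace R2 and R3 with their parallel equivalent so the circuit becomes R1 in series with R_p.
R_p = (330×6.80)/(330+6.80) = 6.663 Ω
R_total = 617 + 6.663 = 623.7 Ω
I = V / R_total = 220 / 623.7 = 0.3528 A
R1 carries the full series current, so P = I²R.
P_R1 = (0.3528)² × 617 = 76.78 W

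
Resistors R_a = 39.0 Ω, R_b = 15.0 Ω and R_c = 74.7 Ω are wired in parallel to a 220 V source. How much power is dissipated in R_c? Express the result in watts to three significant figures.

648 W

The supply voltage appears across each parallel branch — just use P = V²/R_c.
P_R_c = V² / R_c = (220)² / 74.7 Ω = 647.9 W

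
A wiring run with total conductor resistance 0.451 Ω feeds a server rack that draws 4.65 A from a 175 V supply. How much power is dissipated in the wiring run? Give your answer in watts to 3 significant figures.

9.75 W

The wiring run and load are in series, so the same current flows in both; the loss is I²R_line.
The wiring run carries the full 4.65 A.
P_line = I² R_line = (4.650)² × 0.451 = 9.752 W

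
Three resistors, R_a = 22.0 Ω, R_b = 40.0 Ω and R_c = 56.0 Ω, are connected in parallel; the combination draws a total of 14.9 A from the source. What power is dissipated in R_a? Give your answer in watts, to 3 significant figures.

1290 W

Parallel branches share V, not I — compute V via R_eq, then use V²/R for the target branch.
1/R_eq = 1/22.0 + 1/40.0 + 1/56.0 ⇒ R_eq = 11.32 Ω
V = I_total × R_eq = 14.90 × 11.32 = 168.7 V
P_R_a = V² / R_a = (168.7)² / 22.0 = 1294 W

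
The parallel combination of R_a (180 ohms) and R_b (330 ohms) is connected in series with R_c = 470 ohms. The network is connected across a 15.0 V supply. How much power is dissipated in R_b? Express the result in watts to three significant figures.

Reduce the parallel combination to a single R_p; the circuit then becomes R_p in series with the remaining resistor.
R_p = (180×330)/(180+330) = 116.5 Ω
R_total = R_p + 470 = 116.5 + 470 = 586.5 Ω
I = V / R_total = 15.0 / 586.5 = 0.02558 A
Voltage across the parallel pair: V_p = I × R_p = 0.02558 × 116.5 = 2.979 V
R_b has V_p across it, so P = V_p²/R_b.
P_R_b = (2.979)² / 330 = 0.02689 W

0.0269 W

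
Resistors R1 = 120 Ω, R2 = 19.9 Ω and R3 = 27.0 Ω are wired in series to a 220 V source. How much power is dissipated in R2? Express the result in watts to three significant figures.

34.6 W

Since the resistors are in series they all carry the loop current I = V/R_total; the power in any one is I²R.
R_total = 120 + 19.9 + 27.0 = 166.9 Ω
I = V / R_total = 220 / 166.9 = 1.318 A
P_R2 = I² × R2 = (1.318)² × 19.9 = 34.58 W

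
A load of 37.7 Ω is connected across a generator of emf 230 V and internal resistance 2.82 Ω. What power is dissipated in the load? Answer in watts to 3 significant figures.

1210 W

With r and R in series, I = ε/(r+R); the load dissipates I²R.
I = ε / (r + R) = 230 / (2.82 + 37.7) = 5.676 A
P_load = I² R = (5.676)² × 37.7 = 1215 W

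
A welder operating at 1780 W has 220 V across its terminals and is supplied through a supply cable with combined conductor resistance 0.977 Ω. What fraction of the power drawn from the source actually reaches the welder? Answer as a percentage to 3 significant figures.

I = P / V = 1780 / 220 = 8.091 A through the supply cable.
P_line = I² R_line = (8.091)² × 0.977 = 63.96 W
P_source = P_load + P_line = 1780 + 63.96 = 1844 W
η = P_load / P_source = 1780 / 1844 = 0.9653

96.5 %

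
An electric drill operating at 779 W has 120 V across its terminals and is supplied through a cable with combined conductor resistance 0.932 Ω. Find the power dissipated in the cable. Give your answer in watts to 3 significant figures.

Line loss is just I²R for the cable — we know both I and R_line directly.
I = P / V = 779 / 120 = 6.492 A through the cable.
P_line = I² R_line = (6.492)² × 0.932 = 39.28 W

39.3 W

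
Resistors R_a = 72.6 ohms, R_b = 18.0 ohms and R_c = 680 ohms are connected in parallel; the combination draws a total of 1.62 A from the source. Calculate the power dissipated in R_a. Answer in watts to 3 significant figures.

The branches share the same voltage, but only the total current is given — find V from the equivalent resistance first.
1/R_eq = 1/72.6 + 1/18.0 + 1/680 ⇒ R_eq = 14.12 Ω
V = I_total × R_eq = 1.620 × 14.12 = 22.88 V
P_R_a = V² / R_a = (22.88)² / 72.6 = 7.211 W

7.21 W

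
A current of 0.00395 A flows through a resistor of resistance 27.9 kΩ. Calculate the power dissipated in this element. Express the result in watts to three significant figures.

0.435 W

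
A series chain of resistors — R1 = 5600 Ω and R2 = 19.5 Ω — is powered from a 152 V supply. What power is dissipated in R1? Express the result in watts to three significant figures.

4.10 W

Since the resistors are in series they all carry the loop current I = V/R_total; the power in any one is I²R.
R_total = 5600 + 19.5 = 5620 Ω
I = V / R_total = 152 / 5620 = 0.02705 A
P_R1 = I² × R1 = (0.02705)² × 5600 = 4.097 W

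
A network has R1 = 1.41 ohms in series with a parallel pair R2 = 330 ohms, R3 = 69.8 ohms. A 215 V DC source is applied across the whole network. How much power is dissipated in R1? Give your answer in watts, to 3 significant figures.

Collapse R2‖R3 to a single equivalent, reducing the network to two series elements.
R_p = (330×69.8)/(330+69.8) = 57.61 Ω
R_total = 1.41 + 57.61 = 59.02 Ω
I = V / R_total = 215 / 59.02 = 3.643 A
All the current flows through R1; use P = I²R.
P_R1 = (3.643)² × 1.41 = 18.71 W

18.7 W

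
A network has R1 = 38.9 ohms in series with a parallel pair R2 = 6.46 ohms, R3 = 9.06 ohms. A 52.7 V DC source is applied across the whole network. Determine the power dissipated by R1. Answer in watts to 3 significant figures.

Collapse R2‖R3 to a single equivalent, reducing the network to two series elements.
R_p = (6.46×9.06)/(6.46+9.06) = 3.771 Ω
R_total = 38.9 + 3.771 = 42.67 Ω
I = V / R_total = 52.7 / 42.67 = 1.235 A
R1 carries the full series current, so P = I²R.
P_R1 = (1.235)² × 38.9 = 59.33 W

59.3 W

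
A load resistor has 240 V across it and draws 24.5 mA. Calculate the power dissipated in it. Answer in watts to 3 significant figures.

5.88 W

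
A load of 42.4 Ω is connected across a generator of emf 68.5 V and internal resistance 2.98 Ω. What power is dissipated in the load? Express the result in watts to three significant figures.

The internal resistance and the load are in series, so the same I flows through both; get I from ε/(r+R), then I²R for the load.
I = ε / (r + R) = 68.5 / (2.98 + 42.4) = 1.509 A
P_load = I² R = (1.509)² × 42.4 = 96.61 W

96.6 W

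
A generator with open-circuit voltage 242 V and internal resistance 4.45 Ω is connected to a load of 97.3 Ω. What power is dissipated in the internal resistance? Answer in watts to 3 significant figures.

25.2 W

The internal resistance carries the same current as the load; P_int = I²r.
I = ε / (r + R) = 242 / (4.45 + 97.3) = 2.378 A
P_int = I² r = (2.378)² × 4.45 = 25.17 W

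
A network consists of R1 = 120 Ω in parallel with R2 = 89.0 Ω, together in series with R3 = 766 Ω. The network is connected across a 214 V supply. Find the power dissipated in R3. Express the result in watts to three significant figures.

52.5 W

First find R_p for the parallel pair, then treat R_p + R3 as a series loop.
R_p = (120×89.0)/(120+89.0) = 51.10 Ω
R_total = R_p + 766 = 51.10 + 766 = 817.1 Ω
I = V / R_total = 214 / 817.1 = 0.2619 A
R3 is the series element, so its power is I²R.
P_R3 = (0.2619)² × 766 = 52.54 W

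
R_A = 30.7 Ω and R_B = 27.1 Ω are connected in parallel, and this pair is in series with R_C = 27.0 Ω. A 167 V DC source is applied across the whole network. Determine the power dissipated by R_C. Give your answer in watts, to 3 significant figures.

439 W

Reduce the parallel combination to a single R_p; the circuit then becomes R_p in series with the remaining resistor.
R_p = (30.7×27.1)/(30.7+27.1) = 14.39 Ω
R_total = R_p + 27.0 = 14.39 + 27.0 = 41.39 Ω
I = V / R_total = 167 / 41.39 = 4.034 A
R_C carries the full series current, so P = I²R.
P_R_C = (4.034)² × 27.0 = 439.5 W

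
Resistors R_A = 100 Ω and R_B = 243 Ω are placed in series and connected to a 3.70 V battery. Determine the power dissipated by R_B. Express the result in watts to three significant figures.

0.0283 W

In a series string the same current flows through every resistor — find that current, then P = I²R for the one we want.
R_total = 100 + 243 = 343.0 Ω
I = V / R_total = 3.70 / 343.0 = 0.01079 A
P_R_B = I² × R_B = (0.01079)² × 243 = 0.02828 W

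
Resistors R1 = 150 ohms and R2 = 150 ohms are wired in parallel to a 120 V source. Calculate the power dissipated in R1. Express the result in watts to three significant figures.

96.0 W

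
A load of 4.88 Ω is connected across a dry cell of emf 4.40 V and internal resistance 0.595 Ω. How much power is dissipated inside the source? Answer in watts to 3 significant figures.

Internal loss is I²r, with I set by the total series resistance r+R.
I = ε / (r + R) = 4.40 / (0.595 + 4.88) = 0.8037 A
P_int = I² r = (0.8037)² × 0.595 = 0.3843 W

0.384 W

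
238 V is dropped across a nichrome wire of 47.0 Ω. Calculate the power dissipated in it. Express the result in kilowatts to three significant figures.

We know the drop across the element and its resistance — P = V²/R, one step.
P = (238 V)² / 47.0 Ω = 1205 W

1.21 kW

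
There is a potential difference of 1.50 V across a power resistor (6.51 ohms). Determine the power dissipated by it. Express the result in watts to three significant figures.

0.346 W

V and R are stated; P = V²/R avoids computing the current.
P = (1.50 V)² / 6.51 Ω = 0.3456 W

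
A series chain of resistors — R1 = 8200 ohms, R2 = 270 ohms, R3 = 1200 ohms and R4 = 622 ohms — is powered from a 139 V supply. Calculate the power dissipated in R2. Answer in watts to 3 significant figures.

In a series string the same current flows through every resistor — find that current, then P = I²R for the one we want.
R_total = 8200 + 270 + 1200 + 622 = 10290 Ω
I = V / R_total = 139 / 10290 = 0.01351 A
P_R2 = I² × R2 = (0.01351)² × 270 = 0.04925 W

0.0492 W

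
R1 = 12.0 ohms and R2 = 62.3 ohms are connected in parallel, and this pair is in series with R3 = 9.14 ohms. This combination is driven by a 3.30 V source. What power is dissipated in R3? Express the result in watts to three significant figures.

First find R_p for the parallel pair, then treat R_p + R3 as a series loop.
R_p = (12.0×62.3)/(12.0+62.3) = 10.06 Ω
R_total = R_p + 9.14 = 10.06 + 9.14 = 19.20 Ω
I = V / R_total = 3.30 / 19.20 = 0.1719 A
R3 is the series element, so its power is I²R.
P_R3 = (0.1719)² × 9.14 = 0.2700 W

0.270 W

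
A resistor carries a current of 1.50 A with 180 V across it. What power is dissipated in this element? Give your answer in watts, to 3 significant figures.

270 W

Since both terminal voltage and current are stated, P = V I gives the power in one step.
P = 180 V × 1.500 A = 270.0 W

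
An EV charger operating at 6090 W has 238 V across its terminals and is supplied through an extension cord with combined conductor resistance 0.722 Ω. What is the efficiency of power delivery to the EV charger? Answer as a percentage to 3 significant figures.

I = P / V = 6090 / 238 = 25.59 A through the extension cord.
P_line = I² R_line = (25.59)² × 0.722 = 472.7 W
P_source = P_load + P_line = 6090 + 472.7 = 6563 W
η = P_load / P_source = 6090 / 6563 = 0.9280

92.8 %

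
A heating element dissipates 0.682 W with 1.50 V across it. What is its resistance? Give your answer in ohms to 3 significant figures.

3.30 Ω

Rearranging the power relation for the two known quantities gives R = V² / P.
R = (1.50)² / 0.682 = 3.299 Ω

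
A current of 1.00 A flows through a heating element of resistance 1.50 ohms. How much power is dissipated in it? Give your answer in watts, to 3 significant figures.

The current through and the resistance of the element are both given; use P = I²R.
P = (1.000 A)² × 1.50 Ω = 1.500 W

1.50 W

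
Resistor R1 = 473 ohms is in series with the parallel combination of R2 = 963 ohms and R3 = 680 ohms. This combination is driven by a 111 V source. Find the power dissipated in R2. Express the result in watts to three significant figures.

2.68 W

Collapse R2‖R3 to a single equivalent, reducing the network to two series elements.
R_p = (963×680)/(963+680) = 398.6 Ω
R_total = 473 + 398.6 = 871.6 Ω
I = V / R_total = 111 / 871.6 = 0.1274 A
Voltage across the parallel pair: V_p = I × R_p = 0.1274 × 398.6 = 50.76 V
R2 sees V_p directly, so P = V_p² / R2.
P_R2 = (50.76)² / 963 = 2.676 W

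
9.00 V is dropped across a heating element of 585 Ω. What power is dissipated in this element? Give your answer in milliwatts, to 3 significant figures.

V and R are stated; P = V²/R avoids computing the current.
P = (9.00 V)² / 585 Ω = 0.1385 W

138 mW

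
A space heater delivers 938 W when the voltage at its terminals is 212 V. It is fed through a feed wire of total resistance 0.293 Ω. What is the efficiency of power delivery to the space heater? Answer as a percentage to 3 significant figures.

I = P / V = 938 / 212 = 4.425 A through the feed wire.
P_line = I² R_line = (4.425)² × 0.293 = 5.736 W
P_source = P_load + P_line = 938.0 + 5.736 = 943.7 W
η = P_load / P_source = 938.0 / 943.7 = 0.9939

99.4 %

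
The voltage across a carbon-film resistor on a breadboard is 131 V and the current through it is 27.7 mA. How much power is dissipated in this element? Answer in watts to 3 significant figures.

3.63 W

Since both terminal voltage and current are stated, P = V I gives the power in one step.
P = 131 V × 0.02770 A = 3.629 W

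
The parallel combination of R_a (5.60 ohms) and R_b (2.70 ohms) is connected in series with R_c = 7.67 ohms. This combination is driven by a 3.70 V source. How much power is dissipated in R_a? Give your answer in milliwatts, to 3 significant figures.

90.0 mW

First find R_p for the parallel pair, then treat R_p + R_c as a series loop.
R_p = (5.60×2.70)/(5.60+2.70) = 1.822 Ω
R_total = R_p + 7.67 = 1.822 + 7.67 = 9.492 Ω
I = V / R_total = 3.70 / 9.492 = 0.3898 A
Voltage across the parallel pair: V_p = I × R_p = 0.3898 × 1.822 = 0.7101 V
Use P = V²/R for R_a with V = V_p.
P_R_a = (0.7101)² / 5.60 = 0.09005 W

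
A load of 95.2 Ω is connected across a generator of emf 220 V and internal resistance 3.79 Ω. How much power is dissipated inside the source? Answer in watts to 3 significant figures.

r is in series with the load, so it carries the full circuit current — the loss in it is I²r.
I = ε / (r + R) = 220 / (3.79 + 95.2) = 2.222 A
P_int = I² r = (2.222)² × 3.79 = 18.72 W

18.7 W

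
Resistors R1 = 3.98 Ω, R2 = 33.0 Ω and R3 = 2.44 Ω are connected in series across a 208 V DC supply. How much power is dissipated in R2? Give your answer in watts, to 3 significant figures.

919 W

In a series string the same current flows through every resistor — find that current, then P = I²R for the one we want.
R_total = 3.98 + 33.0 + 2.44 = 39.42 Ω
I = V / R_total = 208 / 39.42 = 5.277 A
P_R2 = I² × R2 = (5.277)² × 33.0 = 918.8 W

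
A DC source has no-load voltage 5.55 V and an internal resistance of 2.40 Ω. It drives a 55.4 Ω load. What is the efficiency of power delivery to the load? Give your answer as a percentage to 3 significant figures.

95.8 %

η = P_load/(P_load+P_int) = I²R/(I²R+I²r) = R/(R+r) — the I² cancels for series elements.
η = R / (R + r) = 55.4 / (55.4 + 2.40) = 0.9585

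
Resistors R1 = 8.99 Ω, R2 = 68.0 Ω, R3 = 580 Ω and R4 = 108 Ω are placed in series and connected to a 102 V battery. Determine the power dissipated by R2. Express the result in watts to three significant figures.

Series elements share the same current, so find I first, then use P = I²R.
R_total = 8.99 + 68.0 + 580 + 108 = 765.0 Ω
I = V / R_total = 102 / 765.0 = 0.1333 A
P_R2 = I² × R2 = (0.1333)² × 68.0 = 1.209 W

1.21 W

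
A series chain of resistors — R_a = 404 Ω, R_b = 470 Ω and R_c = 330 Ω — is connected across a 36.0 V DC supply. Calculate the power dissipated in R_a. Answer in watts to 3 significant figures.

Every series element carries the same I. Get I from the total resistance, then P = I² × R_a.
R_total = 404 + 470 + 330 = 1204 Ω
I = V / R_total = 36.0 / 1204 = 0.02990 A
P_R_a = I² × R_a = (0.02990)² × 404 = 0.3612 W

0.361 W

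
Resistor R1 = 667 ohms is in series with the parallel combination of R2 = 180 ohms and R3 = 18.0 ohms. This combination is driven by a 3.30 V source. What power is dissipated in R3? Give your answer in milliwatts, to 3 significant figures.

Reduce the parallel pair to R_p first; the network is then a simple series string.
R_p = (180×18.0)/(180+18.0) = 16.36 Ω
R_total = 667 + 16.36 = 683.4 Ω
I = V / R_total = 3.30 / 683.4 = 0.004829 A
Voltage across the parallel pair: V_p = I × R_p = 0.004829 × 16.36 = 0.07902 V
R3 is across V_p, so use P = V²/R for that branch.
P_R3 = (0.07902)² / 18.0 = 0.0003469 W

0.347 mW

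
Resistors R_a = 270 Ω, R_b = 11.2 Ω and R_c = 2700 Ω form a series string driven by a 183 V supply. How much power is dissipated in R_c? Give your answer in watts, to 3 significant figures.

Since the resistors are in series they all carry the loop current I = V/R_total; the power in any one is I²R.
R_total = 270 + 11.2 + 2700 = 2981 Ω
I = V / R_total = 183 / 2981 = 0.06138 A
P_R_c = I² × R_c = (0.06138)² × 2700 = 10.17 W

10.2 W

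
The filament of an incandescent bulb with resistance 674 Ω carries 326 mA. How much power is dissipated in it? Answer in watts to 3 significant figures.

71.6 W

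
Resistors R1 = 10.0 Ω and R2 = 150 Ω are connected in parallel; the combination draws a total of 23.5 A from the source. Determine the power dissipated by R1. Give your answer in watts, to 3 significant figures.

4850 W

Parallel branches share V, not I — compute V via R_eq, then use V²/R for the target branch.
1/R_eq = 1/10.0 + 1/150 ⇒ R_eq = 9.375 Ω
V = I_total × R_eq = 23.50 × 9.375 = 220.3 V
P_R1 = V² / R1 = (220.3)² / 10.0 = 4854 W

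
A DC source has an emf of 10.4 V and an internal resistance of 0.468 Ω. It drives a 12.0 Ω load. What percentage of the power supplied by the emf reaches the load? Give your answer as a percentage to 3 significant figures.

96.2 %

Efficiency is P_load / P_total. With a series r and R sharing the same I, P = I²R for each, so η = R/(R+r).
η = R / (R + r) = 12.0 / (12.0 + 0.468) = 0.9625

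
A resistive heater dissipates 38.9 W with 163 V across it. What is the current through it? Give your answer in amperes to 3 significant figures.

Inverting the appropriate power form: I = P / V.
I = 38.9 / 163 = 0.2387 A

0.239 A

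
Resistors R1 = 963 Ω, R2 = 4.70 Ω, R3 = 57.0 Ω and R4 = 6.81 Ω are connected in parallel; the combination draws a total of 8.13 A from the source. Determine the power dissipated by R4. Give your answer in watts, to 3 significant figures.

Only the total current is stated, so first find the parallel equivalent to get the voltage across the combination.
1/R_eq = 1/963 + 1/4.70 + 1/57.0 + 1/6.81 ⇒ R_eq = 2.644 Ω
V = I_total × R_eq = 8.130 × 2.644 = 21.50 V
P_R4 = V² / R4 = (21.50)² / 6.81 = 67.86 W

67.9 W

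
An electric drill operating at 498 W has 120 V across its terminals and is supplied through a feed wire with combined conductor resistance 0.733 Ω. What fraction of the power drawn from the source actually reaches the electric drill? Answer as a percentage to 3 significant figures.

I = P / V = 498 / 120 = 4.150 A through the feed wire.
P_line = I² R_line = (4.150)² × 0.733 = 12.62 W
P_source = P_load + P_line = 498.0 + 12.62 = 510.6 W
η = P_load / P_source = 498.0 / 510.6 = 0.9753

97.5 %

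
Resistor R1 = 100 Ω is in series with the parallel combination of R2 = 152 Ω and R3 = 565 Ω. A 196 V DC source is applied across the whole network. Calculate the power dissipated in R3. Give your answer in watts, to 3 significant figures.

Reduce the parallel pair to R_p first; the network is then a simple series string.
R_p = (152×565)/(152+565) = 119.8 Ω
R_total = 100 + 119.8 = 219.8 Ω
I = V / R_total = 196 / 219.8 = 0.8918 A
Voltage across the parallel pair: V_p = I × R_p = 0.8918 × 119.8 = 106.8 V
With V_p across R3, its power is V_p²/R3.
P_R3 = (106.8)² / 565 = 20.20 W

20.2 W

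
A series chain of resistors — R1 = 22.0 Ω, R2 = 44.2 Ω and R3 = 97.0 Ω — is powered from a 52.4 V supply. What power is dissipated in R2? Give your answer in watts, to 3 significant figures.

In a series string the same current flows through every resistor — find that current, then P = I²R for the one we want.
R_total = 22.0 + 44.2 + 97.0 = 163.2 Ω
I = V / R_total = 52.4 / 163.2 = 0.3211 A
P_R2 = I² × R2 = (0.3211)² × 44.2 = 4.557 W

4.56 W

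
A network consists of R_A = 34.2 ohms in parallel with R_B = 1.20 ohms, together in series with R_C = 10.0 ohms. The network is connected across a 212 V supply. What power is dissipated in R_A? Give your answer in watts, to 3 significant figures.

Reduce the parallel combination to a single R_p; the circuit then becomes R_p in series with the remaining resistor.
R_p = (34.2×1.20)/(34.2+1.20) = 1.159 Ω
R_total = R_p + 10.0 = 1.159 + 10.0 = 11.16 Ω
I = V / R_total = 212 / 11.16 = 19.00 A
Voltage across the parallel pair: V_p = I × R_p = 19.00 × 1.159 = 22.02 V
R_A sits across V_p; its power is V_p²/R.
P_R_A = (22.02)² / 34.2 = 14.18 W

14.2 W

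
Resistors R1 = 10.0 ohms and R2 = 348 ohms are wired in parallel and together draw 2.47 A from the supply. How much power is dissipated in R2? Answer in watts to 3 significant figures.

1.66 W

The branches share the same voltage, but only the total current is given — find V from the equivalent resistance first.
1/R_eq = 1/10.0 + 1/348 ⇒ R_eq = 9.721 Ω
V = I_total × R_eq = 2.470 × 9.721 = 24.01 V
P_R2 = V² / R2 = (24.01)² / 348 = 1.657 W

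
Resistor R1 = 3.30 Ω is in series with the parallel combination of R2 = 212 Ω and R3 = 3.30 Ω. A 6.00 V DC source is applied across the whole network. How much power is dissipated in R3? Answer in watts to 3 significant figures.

2.69 W

Reduce the parallel pair to R_p first; the network is then a simple series string.
R_p = (212×3.30)/(212+3.30) = 3.249 Ω
R_total = 3.30 + 3.249 = 6.549 Ω
I = V / R_total = 6.00 / 6.549 = 0.9161 A
Voltage across the parallel pair: V_p = I × R_p = 0.9161 × 3.249 = 2.977 V
R3 sees V_p directly, so P = V_p² / R3.
P_R3 = (2.977)² / 3.30 = 2.685 W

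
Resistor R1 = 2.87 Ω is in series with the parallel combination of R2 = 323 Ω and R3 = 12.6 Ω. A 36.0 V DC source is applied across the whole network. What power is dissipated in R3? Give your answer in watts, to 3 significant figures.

Collapse R2‖R3 to a single equivalent, reducing the network to two series elements.
R_p = (323×12.6)/(323+12.6) = 12.13 Ω
R_total = 2.87 + 12.13 = 15.00 Ω
I = V / R_total = 36.0 / 15.00 = 2.400 A
Voltage across the parallel pair: V_p = I × R_p = 2.400 × 12.13 = 29.11 V
R3 sees V_p directly, so P = V_p² / R3.
P_R3 = (29.11)² / 12.6 = 67.26 W

67.3 W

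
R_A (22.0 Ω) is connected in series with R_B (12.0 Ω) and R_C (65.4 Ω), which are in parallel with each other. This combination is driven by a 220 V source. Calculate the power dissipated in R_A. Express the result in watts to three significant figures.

First combine the parallel branches into one equivalent R_p, then R_A + R_p is a series pair.
R_p = (12.0×65.4)/(12.0+65.4) = 10.14 Ω
R_total = 22.0 + 10.14 = 32.14 Ω
I = V / R_total = 220 / 32.14 = 6.845 A
All the current flows through R_A; use P = I²R.
P_R_A = (6.845)² × 22.0 = 1031 W

1030 W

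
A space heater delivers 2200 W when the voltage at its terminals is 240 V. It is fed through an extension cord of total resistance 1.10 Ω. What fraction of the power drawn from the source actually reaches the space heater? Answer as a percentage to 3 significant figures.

96.0 %

I = P / V = 2200 / 240 = 9.167 A through the extension cord.
P_line = I² R_line = (9.167)² × 1.10 = 92.43 W
P_source = P_load + P_line = 2200 + 92.43 = 2292 W
η = P_load / P_source = 2200 / 2292 = 0.9597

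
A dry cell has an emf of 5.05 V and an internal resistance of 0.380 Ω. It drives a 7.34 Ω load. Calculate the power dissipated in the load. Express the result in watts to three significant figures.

Load and internal resistance form a series loop — compute the loop current, then the load power via I²R.
I = ε / (r + R) = 5.05 / (0.380 + 7.34) = 0.6541 A
P_load = I² R = (0.6541)² × 7.34 = 3.141 W

3.14 W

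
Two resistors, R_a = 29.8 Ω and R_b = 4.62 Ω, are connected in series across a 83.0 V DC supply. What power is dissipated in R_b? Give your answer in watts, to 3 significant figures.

Since the resistors are in series they all carry the loop current I = V/R_total; the power in any one is I²R.
R_total = 29.8 + 4.62 = 34.42 Ω
I = V / R_total = 83.0 / 34.42 = 2.411 A
P_R_b = I² × R_b = (2.411)² × 4.62 = 26.86 W

26.9 W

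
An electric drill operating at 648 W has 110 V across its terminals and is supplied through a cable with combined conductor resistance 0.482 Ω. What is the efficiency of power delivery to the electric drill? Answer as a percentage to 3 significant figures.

I = P / V = 648 / 110 = 5.891 A through the cable.
P_line = I² R_line = (5.891)² × 0.482 = 16.73 W
P_source = P_load + P_line = 648.0 + 16.73 = 664.7 W
η = P_load / P_source = 648.0 / 664.7 = 0.9748

97.5 %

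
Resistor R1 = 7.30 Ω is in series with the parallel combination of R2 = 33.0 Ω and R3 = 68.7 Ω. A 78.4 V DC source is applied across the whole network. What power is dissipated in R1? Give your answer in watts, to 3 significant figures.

51.2 W

Reduce the parallel pair to R_p first; the network is then a simple series string.
R_p = (33.0×68.7)/(33.0+68.7) = 22.29 Ω
R_total = 7.30 + 22.29 = 29.59 Ω
I = V / R_total = 78.4 / 29.59 = 2.649 A
All the current flows through R1; use P = I²R.
P_R1 = (2.649)² × 7.30 = 51.24 W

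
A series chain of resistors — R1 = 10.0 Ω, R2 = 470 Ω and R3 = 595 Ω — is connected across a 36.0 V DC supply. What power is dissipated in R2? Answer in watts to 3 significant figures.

0.527 W

Every series element carries the same I. Get I from the total resistance, then P = I² × R2.
R_total = 10.0 + 470 + 595 = 1075 Ω
I = V / R_total = 36.0 / 1075 = 0.03349 A
P_R2 = I² × R2 = (0.03349)² × 470 = 0.5271 W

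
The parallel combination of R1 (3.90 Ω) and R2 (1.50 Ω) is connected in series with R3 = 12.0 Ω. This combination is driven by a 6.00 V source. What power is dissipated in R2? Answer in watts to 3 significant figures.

0.165 W

Collapse the R1‖R2 pair into one equivalent R_p; then R_p and R3 form a series string.
R_p = (3.90×1.50)/(3.90+1.50) = 1.083 Ω
R_total = R_p + 12.0 = 1.083 + 12.0 = 13.08 Ω
I = V / R_total = 6.00 / 13.08 = 0.4586 A
Voltage across the parallel pair: V_p = I × R_p = 0.4586 × 1.083 = 0.4968 V
R2 has V_p across it, so P = V_p²/R2.
P_R2 = (0.4968)² / 1.50 = 0.1646 W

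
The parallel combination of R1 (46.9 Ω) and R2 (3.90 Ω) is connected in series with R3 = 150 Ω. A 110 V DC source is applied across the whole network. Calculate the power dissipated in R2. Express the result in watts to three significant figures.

Collapse the R1‖R2 pair into one equivalent R_p; then R_p and R3 form a series string.
R_p = (46.9×3.90)/(46.9+3.90) = 3.601 Ω
R_total = R_p + 150 = 3.601 + 150 = 153.6 Ω
I = V / R_total = 110 / 153.6 = 0.7161 A
Voltage across the parallel pair: V_p = I × R_p = 0.7161 × 3.601 = 2.579 V
R2 has V_p across it, so P = V_p²/R2.
P_R2 = (2.579)² / 3.90 = 1.705 W

1.70 W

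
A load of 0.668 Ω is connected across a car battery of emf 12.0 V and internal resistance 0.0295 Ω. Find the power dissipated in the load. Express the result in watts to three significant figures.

Load and internal resistance form a series loop — compute the loop current, then the load power via I²R.
I = ε / (r + R) = 12.0 / (0.0295 + 0.668) = 17.20 A
P_load = I² R = (17.20)² × 0.668 = 197.7 W

198 W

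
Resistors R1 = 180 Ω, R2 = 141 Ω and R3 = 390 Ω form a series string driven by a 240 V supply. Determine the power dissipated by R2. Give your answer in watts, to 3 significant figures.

16.1 W

The current is common to all series resistors; compute it, then apply P = I²R for the target.
R_total = 180 + 141 + 390 = 711.0 Ω
I = V / R_total = 240 / 711.0 = 0.3376 A
P_R2 = I² × R2 = (0.3376)² × 141 = 16.07 W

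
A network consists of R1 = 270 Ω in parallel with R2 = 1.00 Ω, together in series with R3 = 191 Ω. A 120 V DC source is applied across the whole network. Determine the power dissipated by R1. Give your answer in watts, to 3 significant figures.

Collapse the R1‖R2 pair into one equivalent R_p; then R_p and R3 form a series string.
R_p = (270×1.00)/(270+1.00) = 0.9963 Ω
R_total = R_p + 191 = 0.9963 + 191 = 192.0 Ω
I = V / R_total = 120 / 192.0 = 0.6250 A
Voltage across the parallel pair: V_p = I × R_p = 0.6250 × 0.9963 = 0.6227 V
R1 has V_p across it, so P = V_p²/R1.
P_R1 = (0.6227)² / 270 = 0.001436 W

0.00144 W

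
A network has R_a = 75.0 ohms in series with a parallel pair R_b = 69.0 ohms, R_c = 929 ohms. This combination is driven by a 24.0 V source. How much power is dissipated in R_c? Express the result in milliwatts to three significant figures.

Reduce the parallel pair to R_p first; the network is then a simple series string.
R_p = (69.0×929)/(69.0+929) = 64.23 Ω
R_total = 75.0 + 64.23 = 139.2 Ω
I = V / R_total = 24.0 / 139.2 = 0.1724 A
Voltage across the parallel pair: V_p = I × R_p = 0.1724 × 64.23 = 11.07 V
R_c sees V_p directly, so P = V_p² / R_c.
P_R_c = (11.07)² / 929 = 0.1320 W

132 mW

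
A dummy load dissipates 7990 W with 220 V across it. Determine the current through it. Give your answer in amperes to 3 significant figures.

Rearranging the power relation for the two known quantities gives I = P / V.
I = 7990 / 220 = 36.32 A

36.3 A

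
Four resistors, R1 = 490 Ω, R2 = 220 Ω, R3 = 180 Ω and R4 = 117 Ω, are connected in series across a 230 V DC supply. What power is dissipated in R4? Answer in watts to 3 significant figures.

Since the resistors are in series they all carry the loop current I = V/R_total; the power in any one is I²R.
R_total = 490 + 220 + 180 + 117 = 1007 Ω
I = V / R_total = 230 / 1007 = 0.2284 A
P_R4 = I² × R4 = (0.2284)² × 117 = 6.104 W

6.10 W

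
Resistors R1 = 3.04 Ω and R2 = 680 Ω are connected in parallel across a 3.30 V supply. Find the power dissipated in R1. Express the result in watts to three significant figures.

3.58 W

Parallel branches share the same voltage; P = V²/R gives the branch power in one step.
P_R1 = V² / R1 = (3.30)² / 3.04 Ω = 3.582 W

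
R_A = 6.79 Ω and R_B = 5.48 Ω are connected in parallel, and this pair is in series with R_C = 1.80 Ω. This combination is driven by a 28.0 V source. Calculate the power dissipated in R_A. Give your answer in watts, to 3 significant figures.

45.5 W

Combine R_A and R_B into their parallel equivalent first, reducing the network to two series resistors.
R_p = (6.79×5.48)/(6.79+5.48) = 3.033 Ω
R_total = R_p + 1.80 = 3.033 + 1.80 = 4.833 Ω
I = V / R_total = 28.0 / 4.833 = 5.794 A
Voltage across the parallel pair: V_p = I × R_p = 5.794 × 3.033 = 17.57 V
R_A has V_p across it, so P = V_p²/R_A.
P_R_A = (17.57)² / 6.79 = 45.47 W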